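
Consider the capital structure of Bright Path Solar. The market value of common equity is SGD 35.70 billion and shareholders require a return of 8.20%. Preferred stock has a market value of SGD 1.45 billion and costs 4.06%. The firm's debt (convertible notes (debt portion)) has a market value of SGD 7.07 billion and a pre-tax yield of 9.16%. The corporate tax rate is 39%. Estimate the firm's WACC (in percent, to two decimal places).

Total capital V = 35.7 + 1.45 + 7.07 = 44.22.
Equity: weight = 35.7/44.22 = 0.8073; cost = 8.2%.
Preferred: weight = 1.45/44.22 = 0.0328; cost = 4.06%.
Convertible notes (debt portion): weight = 7.07/44.22 = 0.1599; after-tax cost = 9.16% × (1 − 39%) = 5.5876%.
WACC = 0.8073 × 8.2000% + 0.0328 × 4.0600% + 0.1599 × 5.5876% = 7.6466%.

7.65%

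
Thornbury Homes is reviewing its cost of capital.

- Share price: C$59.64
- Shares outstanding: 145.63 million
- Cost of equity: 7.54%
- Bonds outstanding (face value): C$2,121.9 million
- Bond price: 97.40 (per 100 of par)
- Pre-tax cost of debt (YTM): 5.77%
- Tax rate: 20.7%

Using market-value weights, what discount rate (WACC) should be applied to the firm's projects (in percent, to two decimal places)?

6.97%

Market value of equity E = 59.64 × 145.63m = 8685.3732m. Market value of debt D = 2121.9m × 97.4/100 = 2066.7306m.
Total capital V = 8685.3732 + 2066.7306 = 10752.1038.
Equity: weight = 8685.3732/10752.1038 = 0.8078; cost = 7.54%.
Bonds outstanding: weight = 2066.7306/10752.1038 = 0.1922; after-tax cost = 5.77% × (1 − 20.7%) = 4.5756%.
WACC = 0.8078 × 7.5400% + 0.1922 × 4.5756% = 6.9702%.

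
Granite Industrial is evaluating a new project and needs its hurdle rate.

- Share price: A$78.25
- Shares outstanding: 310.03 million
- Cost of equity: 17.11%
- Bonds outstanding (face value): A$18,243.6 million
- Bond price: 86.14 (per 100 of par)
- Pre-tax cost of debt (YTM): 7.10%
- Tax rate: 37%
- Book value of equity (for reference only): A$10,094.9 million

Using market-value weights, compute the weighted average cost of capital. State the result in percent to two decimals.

Market value of equity E = 78.25 × 310.03m = 24259.8475m. Market value of debt D = 18243.6m × 86.14/100 = 15715.03704m.
Total capital V = 24259.8475 + 15715.03704 = 39974.88454.
Equity: weight = 24259.8475/39974.88454 = 0.6069; cost = 17.11%.
Bonds outstanding: weight = 15715.03704/39974.88454 = 0.3931; after-tax cost = 7.1% × (1 − 37%) = 4.4730%.
WACC = 0.6069 × 17.1100% + 0.3931 × 4.4730% = 12.1421%.

12.14%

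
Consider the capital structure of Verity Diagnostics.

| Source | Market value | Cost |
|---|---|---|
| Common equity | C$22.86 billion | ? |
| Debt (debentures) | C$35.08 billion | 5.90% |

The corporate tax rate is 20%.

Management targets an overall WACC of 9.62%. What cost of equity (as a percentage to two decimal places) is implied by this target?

Total capital V = 22.86 + 35.08 = 57.94.
Equity weight = 22.86/57.94 = 0.3945.
Debentures weight = 35.08/57.94 = 0.6055.
Debt contribution = 0.6055 × 5.9% × (1 − 20%) = 2.8577%.
Required equity contribution = 9.62% − 2.8577% = 6.7623%.
Re = 6.7623% / 0.3945 = 17.1393%.

17.14%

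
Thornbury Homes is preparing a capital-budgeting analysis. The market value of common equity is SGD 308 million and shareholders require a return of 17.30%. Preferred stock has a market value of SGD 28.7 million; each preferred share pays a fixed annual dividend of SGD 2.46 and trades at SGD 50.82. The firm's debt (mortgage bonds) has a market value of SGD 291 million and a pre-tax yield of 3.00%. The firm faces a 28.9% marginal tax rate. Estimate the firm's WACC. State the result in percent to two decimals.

Cost of preferred: Rp = 2.46 / 50.82 = 4.8406%.
Total capital V = 308 + 28.7 + 291 = 627.7.
Equity: weight = 308/627.7 = 0.4907; cost = 17.3%.
Preferred: weight = 28.7/627.7 = 0.0457; cost = 4.8406%.
Mortgage bonds: weight = 291/627.7 = 0.4636; after-tax cost = 3% × (1 − 28.9%) = 2.1330%.
WACC = 0.4907 × 17.3000% + 0.0457 × 4.8406% + 0.4636 × 2.1330% = 9.6989%.

9.70%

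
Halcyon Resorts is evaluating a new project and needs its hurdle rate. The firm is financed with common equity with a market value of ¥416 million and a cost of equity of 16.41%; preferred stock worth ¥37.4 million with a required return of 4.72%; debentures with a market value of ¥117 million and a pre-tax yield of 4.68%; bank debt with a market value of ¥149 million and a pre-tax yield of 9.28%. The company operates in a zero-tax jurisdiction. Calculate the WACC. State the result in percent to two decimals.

Total capital V = 416 + 37.4 + 117 + 149 = 719.4.
Equity: weight = 416/719.4 = 0.5783; cost = 16.41%.
Preferred: weight = 37.4/719.4 = 0.0520; cost = 4.72%.
Debentures: weight = 117/719.4 = 0.1626; after-tax cost = 4.68% × (1 − 0%) = 4.6800%.
Bank debt: weight = 149/719.4 = 0.2071; after-tax cost = 9.28% × (1 − 0%) = 9.2800%.
WACC = 0.5783 × 16.4100% + 0.0520 × 4.7200% + 0.1626 × 4.6800% + 0.2071 × 9.2800% = 12.4178%.

12.42%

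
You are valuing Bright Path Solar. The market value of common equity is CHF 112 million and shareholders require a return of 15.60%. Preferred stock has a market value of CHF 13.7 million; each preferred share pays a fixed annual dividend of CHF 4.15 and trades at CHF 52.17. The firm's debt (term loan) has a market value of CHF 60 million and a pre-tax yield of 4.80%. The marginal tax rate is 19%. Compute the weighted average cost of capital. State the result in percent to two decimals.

11.25%

Cost of preferred: Rp = 4.15 / 52.17 = 7.9548%.
Total capital V = 112 + 13.7 + 60 = 185.7.
Equity: weight = 112/185.7 = 0.6031; cost = 15.6%.
Preferred: weight = 13.7/185.7 = 0.0738; cost = 7.9548%.
Term loan: weight = 60/185.7 = 0.3231; after-tax cost = 4.8% × (1 − 19%) = 3.8880%.
WACC = 0.6031 × 15.6000% + 0.0738 × 7.9548% + 0.3231 × 3.8880% = 11.2518%.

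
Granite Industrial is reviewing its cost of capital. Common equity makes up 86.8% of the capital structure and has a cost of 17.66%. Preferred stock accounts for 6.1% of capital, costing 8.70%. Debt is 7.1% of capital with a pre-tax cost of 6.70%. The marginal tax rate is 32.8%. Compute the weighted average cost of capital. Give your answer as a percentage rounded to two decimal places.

16.18%

After-tax cost of debt = 6.7% × (1 − 32.8%) = 4.5024%.
WACC = 0.868 × 17.6600% + 0.061 × 8.7000% + 0.071 × 4.5024% = 16.1793%.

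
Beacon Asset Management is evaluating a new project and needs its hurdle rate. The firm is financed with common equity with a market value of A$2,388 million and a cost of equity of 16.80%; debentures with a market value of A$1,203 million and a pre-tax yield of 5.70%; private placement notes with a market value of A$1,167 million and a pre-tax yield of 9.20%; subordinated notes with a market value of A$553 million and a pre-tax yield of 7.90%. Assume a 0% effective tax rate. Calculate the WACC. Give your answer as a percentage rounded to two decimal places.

11.69%

Total capital V = 2388 + 1203 + 1167 + 553 = 5311.
Equity: weight = 2388/5311 = 0.4496; cost = 16.8%.
Debentures: weight = 1203/5311 = 0.2265; after-tax cost = 5.7% × (1 − 0%) = 5.7000%.
Private placement notes: weight = 1167/5311 = 0.2197; after-tax cost = 9.2% × (1 − 0%) = 9.2000%.
Subordinated notes: weight = 553/5311 = 0.1041; after-tax cost = 7.9% × (1 − 0%) = 7.9000%.
WACC = 0.4496 × 16.8000% + 0.2265 × 5.7000% + 0.2197 × 9.2000% + 0.1041 × 7.9000% = 11.6891%.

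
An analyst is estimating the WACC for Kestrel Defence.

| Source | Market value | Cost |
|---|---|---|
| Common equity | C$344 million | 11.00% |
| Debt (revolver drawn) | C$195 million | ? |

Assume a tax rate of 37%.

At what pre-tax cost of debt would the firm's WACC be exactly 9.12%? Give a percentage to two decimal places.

9.21%

Total capital V = 344 + 195 = 539.
Equity weight = 344/539 = 0.6382.
Revolver drawn weight = 195/539 = 0.3618.
Equity contribution = 0.6382 × 11% = 7.0204%.
Remaining for debt = 9.12% − 7.0204% = 2.0996%.
Rd × (1 − 37%) × 0.3618 = 2.0996%  ⇒  Rd = 9.2119%.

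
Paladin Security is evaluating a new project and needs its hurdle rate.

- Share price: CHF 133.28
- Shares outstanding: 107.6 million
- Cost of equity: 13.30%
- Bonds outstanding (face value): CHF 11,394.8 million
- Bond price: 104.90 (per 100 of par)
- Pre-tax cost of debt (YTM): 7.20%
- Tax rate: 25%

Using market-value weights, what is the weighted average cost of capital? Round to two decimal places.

Market value of equity E = 133.28 × 107.6m = 14340.928m. Market value of debt D = 11394.8m × 104.9/100 = 11953.1452m.
Total capital V = 14340.928 + 11953.1452 = 26294.0732.
Equity: weight = 14340.928/26294.0732 = 0.5454; cost = 13.3%.
Bonds outstanding: weight = 11953.1452/26294.0732 = 0.4546; after-tax cost = 7.2% × (1 − 25%) = 5.4000%.
WACC = 0.5454 × 13.3000% + 0.4546 × 5.4000% = 9.7087%.

9.71%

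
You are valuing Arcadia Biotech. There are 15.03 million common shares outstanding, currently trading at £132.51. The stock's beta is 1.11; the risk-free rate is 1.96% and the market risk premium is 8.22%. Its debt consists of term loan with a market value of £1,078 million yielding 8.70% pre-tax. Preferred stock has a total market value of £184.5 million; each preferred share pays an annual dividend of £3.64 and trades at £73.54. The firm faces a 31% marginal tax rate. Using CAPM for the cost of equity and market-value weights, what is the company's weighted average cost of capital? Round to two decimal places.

Cost of equity via CAPM: Re = 1.96% + 1.11 × 8.22% = 11.0842%.
Cost of preferred: Rp = 3.64 / 73.54 = 4.9497%.
Market value of equity E = 132.51 × 15.03m = 1991.6253m.
Total capital V = 1991.6253 + 184.5 + 1078 = 3254.1253.
Equity: weight = 1991.6253/3254.1253 = 0.6120; cost = 11.0842%.
Preferred: weight = 184.5/3254.1253 = 0.0567; cost = 4.9497%.
Term loan: weight = 1078/3254.1253 = 0.3313; after-tax cost = 8.7% × (1 − 31%) = 6.0030%.
WACC = 0.6120 × 11.0842% + 0.0567 × 4.9497% + 0.3313 × 6.0030% = 9.0531%.

9.05%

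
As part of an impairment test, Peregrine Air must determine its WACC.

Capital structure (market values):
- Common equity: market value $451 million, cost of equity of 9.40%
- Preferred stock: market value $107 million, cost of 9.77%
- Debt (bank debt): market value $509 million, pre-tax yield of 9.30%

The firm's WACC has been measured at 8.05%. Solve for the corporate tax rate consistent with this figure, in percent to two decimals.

30.19%

Total capital V = 451 + 107 + 509 = 1067.
Equity weight = 451/1067 = 0.4227.
Preferred weight = 107/1067 = 0.1003.
Bank debt weight = 509/1067 = 0.4770.
Equity contribution = 0.4227 × 9.4% = 3.9732%.
Preferred contribution = 0.1003 × 9.77% = 0.9797%.
Debt contribution must be 8.05% − 4.9529% = 3.0971%.
0.4770 × 9.3% × (1 − T) = 3.0971%  ⇒  (1 − T) = 0.6981.
T = 30.1908%.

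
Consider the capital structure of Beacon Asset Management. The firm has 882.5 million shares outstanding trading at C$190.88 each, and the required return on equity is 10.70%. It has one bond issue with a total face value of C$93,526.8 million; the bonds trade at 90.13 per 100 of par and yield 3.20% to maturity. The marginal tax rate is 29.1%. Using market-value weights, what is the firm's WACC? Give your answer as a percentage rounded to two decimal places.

Market value of equity E = 190.88 × 882.5m = 168451.6m. Market value of debt D = 93526.8m × 90.13/100 = 84295.70484m.
Total capital V = 168451.6 + 84295.70484 = 252747.30484.
Equity: weight = 168451.6/252747.30484 = 0.6665; cost = 10.7%.
Bonds outstanding: weight = 84295.70484/252747.30484 = 0.3335; after-tax cost = 3.2% × (1 − 29.1%) = 2.2688%.
WACC = 0.6665 × 10.7000% + 0.3335 × 2.2688% = 7.8880%.

7.89%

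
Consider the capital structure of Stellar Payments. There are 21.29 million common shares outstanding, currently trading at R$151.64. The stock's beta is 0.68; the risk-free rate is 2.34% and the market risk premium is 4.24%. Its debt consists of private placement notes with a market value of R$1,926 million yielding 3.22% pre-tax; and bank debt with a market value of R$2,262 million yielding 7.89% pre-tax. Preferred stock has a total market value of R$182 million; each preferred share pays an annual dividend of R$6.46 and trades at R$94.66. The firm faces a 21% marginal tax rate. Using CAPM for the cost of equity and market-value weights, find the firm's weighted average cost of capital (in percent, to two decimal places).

4.88%

Cost of equity via CAPM: Re = 2.34% + 0.68 × 4.24% = 5.2232%.
Cost of preferred: Rp = 6.46 / 94.66 = 6.8244%.
Market value of equity E = 151.64 × 21.29m = 3228.4156m.
Total capital V = 3228.4156 + 182 + 1926 + 2262 = 7598.4156.
Equity: weight = 3228.4156/7598.4156 = 0.4249; cost = 5.2232%.
Preferred: weight = 182/7598.4156 = 0.0240; cost = 6.8244%.
Private placement notes: weight = 1926/7598.4156 = 0.2535; after-tax cost = 3.22% × (1 − 21%) = 2.5438%.
Bank debt: weight = 2262/7598.4156 = 0.2977; after-tax cost = 7.89% × (1 − 21%) = 6.2331%.
WACC = 0.4249 × 5.2232% + 0.0240 × 6.8244% + 0.2535 × 2.5438% + 0.2977 × 6.2331% = 4.8830%.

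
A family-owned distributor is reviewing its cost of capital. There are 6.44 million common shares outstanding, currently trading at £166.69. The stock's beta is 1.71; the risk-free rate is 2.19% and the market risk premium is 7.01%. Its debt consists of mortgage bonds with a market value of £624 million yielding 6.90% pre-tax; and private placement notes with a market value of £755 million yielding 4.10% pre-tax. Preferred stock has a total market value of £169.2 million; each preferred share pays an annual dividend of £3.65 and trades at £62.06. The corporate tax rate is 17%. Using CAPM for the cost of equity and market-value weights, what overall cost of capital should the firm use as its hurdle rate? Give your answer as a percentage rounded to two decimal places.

8.53%

Cost of equity via CAPM: Re = 2.19% + 1.71 × 7.01% = 14.1771%.
Cost of preferred: Rp = 3.65 / 62.06 = 5.8814%.
Market value of equity E = 166.69 × 6.44m = 1073.4836m.
Total capital V = 1073.4836 + 169.2 + 624 + 755 = 2621.6836.
Equity: weight = 1073.4836/2621.6836 = 0.4095; cost = 14.1771%.
Preferred: weight = 169.2/2621.6836 = 0.0645; cost = 5.8814%.
Mortgage bonds: weight = 624/2621.6836 = 0.2380; after-tax cost = 6.9% × (1 − 17%) = 5.7270%.
Private placement notes: weight = 755/2621.6836 = 0.2880; after-tax cost = 4.1% × (1 − 17%) = 3.4030%.
WACC = 0.4095 × 14.1771% + 0.0645 × 5.8814% + 0.2380 × 5.7270% + 0.2880 × 3.4030% = 8.5277%.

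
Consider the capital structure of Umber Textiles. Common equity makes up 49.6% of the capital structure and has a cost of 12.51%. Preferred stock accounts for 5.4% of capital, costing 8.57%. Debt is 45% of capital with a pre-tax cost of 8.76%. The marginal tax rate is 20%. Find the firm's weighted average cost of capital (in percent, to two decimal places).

9.82%

After-tax cost of debt = 8.76% × (1 − 20%) = 7.0080%.
WACC = 0.496 × 12.5100% + 0.054 × 8.5700% + 0.450 × 7.0080% = 9.8213%.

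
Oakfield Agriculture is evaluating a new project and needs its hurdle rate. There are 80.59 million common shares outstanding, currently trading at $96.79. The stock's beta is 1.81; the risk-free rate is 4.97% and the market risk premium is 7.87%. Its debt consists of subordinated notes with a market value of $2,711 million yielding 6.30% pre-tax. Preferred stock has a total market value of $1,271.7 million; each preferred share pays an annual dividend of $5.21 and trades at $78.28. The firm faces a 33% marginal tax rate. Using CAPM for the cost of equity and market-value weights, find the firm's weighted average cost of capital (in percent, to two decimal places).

14.41%

Cost of equity via CAPM: Re = 4.97% + 1.81 × 7.87% = 19.2147%.
Cost of preferred: Rp = 5.21 / 78.28 = 6.6556%.
Market value of equity E = 96.79 × 80.59m = 7800.3061m.
Total capital V = 7800.3061 + 1271.7 + 2711 = 11783.0061.
Equity: weight = 7800.3061/11783.0061 = 0.6620; cost = 19.2147%.
Preferred: weight = 1271.7/11783.0061 = 0.1079; cost = 6.6556%.
Subordinated notes: weight = 2711/11783.0061 = 0.2301; after-tax cost = 6.3% × (1 − 33%) = 4.2210%.
WACC = 0.6620 × 19.2147% + 0.1079 × 6.6556% + 0.2301 × 4.2210% = 14.4095%.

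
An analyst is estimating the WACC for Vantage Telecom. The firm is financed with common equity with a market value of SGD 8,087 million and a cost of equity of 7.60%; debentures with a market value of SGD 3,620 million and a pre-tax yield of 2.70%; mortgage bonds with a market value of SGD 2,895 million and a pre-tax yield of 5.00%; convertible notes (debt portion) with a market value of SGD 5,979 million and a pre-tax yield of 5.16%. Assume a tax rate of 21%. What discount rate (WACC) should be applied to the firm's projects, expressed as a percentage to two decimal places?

5.10%

Total capital V = 8087 + 3620 + 2895 + 5979 = 20581.
Equity: weight = 8087/20581 = 0.3929; cost = 7.6%.
Debentures: weight = 3620/20581 = 0.1759; after-tax cost = 2.7% × (1 − 21%) = 2.1330%.
Mortgage bonds: weight = 2895/20581 = 0.1407; after-tax cost = 5% × (1 − 21%) = 3.9500%.
Convertible notes (debt portion): weight = 5979/20581 = 0.2905; after-tax cost = 5.16% × (1 − 21%) = 4.0764%.
WACC = 0.3929 × 7.6000% + 0.1759 × 2.1330% + 0.1407 × 3.9500% + 0.2905 × 4.0764% = 5.1013%.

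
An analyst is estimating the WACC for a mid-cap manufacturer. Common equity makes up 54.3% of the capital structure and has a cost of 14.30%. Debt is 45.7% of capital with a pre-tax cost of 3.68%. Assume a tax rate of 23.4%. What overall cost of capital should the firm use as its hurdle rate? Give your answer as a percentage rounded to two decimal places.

After-tax cost of debt = 3.68% × (1 − 23.4%) = 2.8189%.
WACC = 0.543 × 14.3000% + 0.457 × 2.8189% = 9.0531%.

9.05%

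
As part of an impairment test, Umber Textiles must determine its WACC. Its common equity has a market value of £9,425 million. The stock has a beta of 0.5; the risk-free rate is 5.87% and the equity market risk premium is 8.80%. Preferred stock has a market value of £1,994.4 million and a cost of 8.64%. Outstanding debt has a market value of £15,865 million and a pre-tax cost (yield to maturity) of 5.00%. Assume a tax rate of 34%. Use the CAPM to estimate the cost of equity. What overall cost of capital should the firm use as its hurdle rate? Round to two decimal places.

Cost of equity via CAPM: Re = 5.87% + 0.5 × 8.8% = 10.2700%.
Total capital V = 9425 + 1994.4 + 15865 = 27284.4.
Equity: weight = 9425/27284.4 = 0.3454; cost = 10.27%.
Preferred: weight = 1994.4/27284.4 = 0.0731; cost = 8.64%.
Debt: weight = 15865/27284.4 = 0.5815; after-tax cost = 5% × (1 − 34%) = 3.3000%.
WACC = 0.3454 × 10.2700% + 0.0731 × 8.6400% + 0.5815 × 3.3000% = 6.0980%.

6.10%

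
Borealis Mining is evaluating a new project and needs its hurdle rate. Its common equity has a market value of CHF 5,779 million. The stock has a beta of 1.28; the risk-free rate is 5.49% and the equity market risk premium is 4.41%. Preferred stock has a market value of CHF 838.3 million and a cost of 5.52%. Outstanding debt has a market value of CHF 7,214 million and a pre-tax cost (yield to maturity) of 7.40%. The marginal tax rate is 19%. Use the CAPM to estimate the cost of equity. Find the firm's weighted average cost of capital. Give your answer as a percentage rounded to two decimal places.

Cost of equity via CAPM: Re = 5.49% + 1.28 × 4.41% = 11.1348%.
Total capital V = 5779 + 838.3 + 7214 = 13831.3.
Equity: weight = 5779/13831.3 = 0.4178; cost = 11.1348%.
Preferred: weight = 838.3/13831.3 = 0.0606; cost = 5.52%.
Debt: weight = 7214/13831.3 = 0.5216; after-tax cost = 7.4% × (1 − 19%) = 5.9940%.
WACC = 0.4178 × 11.1348% + 0.0606 × 5.5200% + 0.5216 × 5.9940% = 8.1132%.

8.11%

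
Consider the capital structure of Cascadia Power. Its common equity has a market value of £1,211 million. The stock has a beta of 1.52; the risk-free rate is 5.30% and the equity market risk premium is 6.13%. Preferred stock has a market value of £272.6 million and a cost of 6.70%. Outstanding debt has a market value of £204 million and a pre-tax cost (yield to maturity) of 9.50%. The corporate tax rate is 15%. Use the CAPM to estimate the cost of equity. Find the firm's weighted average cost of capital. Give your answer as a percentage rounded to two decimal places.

Cost of equity via CAPM: Re = 5.3% + 1.52 × 6.13% = 14.6176%.
Total capital V = 1211 + 272.6 + 204 = 1687.6.
Equity: weight = 1211/1687.6 = 0.7176; cost = 14.6176%.
Preferred: weight = 272.6/1687.6 = 0.1615; cost = 6.7%.
Debt: weight = 204/1687.6 = 0.1209; after-tax cost = 9.5% × (1 − 15%) = 8.0750%.
WACC = 0.7176 × 14.6176% + 0.1615 × 6.7000% + 0.1209 × 8.0750% = 12.5478%.

12.55%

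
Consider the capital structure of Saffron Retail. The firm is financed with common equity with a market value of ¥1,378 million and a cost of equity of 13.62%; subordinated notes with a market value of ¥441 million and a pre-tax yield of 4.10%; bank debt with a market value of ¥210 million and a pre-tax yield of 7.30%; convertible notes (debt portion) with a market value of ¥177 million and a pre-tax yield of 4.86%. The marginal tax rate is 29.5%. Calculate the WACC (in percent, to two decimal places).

Total capital V = 1378 + 441 + 210 + 177 = 2206.
Equity: weight = 1378/2206 = 0.6247; cost = 13.62%.
Subordinated notes: weight = 441/2206 = 0.1999; after-tax cost = 4.1% × (1 − 29.5%) = 2.8905%.
Bank debt: weight = 210/2206 = 0.0952; after-tax cost = 7.3% × (1 − 29.5%) = 5.1465%.
Convertible notes (debt portion): weight = 177/2206 = 0.0802; after-tax cost = 4.86% × (1 − 29.5%) = 3.4263%.
WACC = 0.6247 × 13.6200% + 0.1999 × 2.8905% + 0.0952 × 5.1465% + 0.0802 × 3.4263% = 9.8505%.

9.85%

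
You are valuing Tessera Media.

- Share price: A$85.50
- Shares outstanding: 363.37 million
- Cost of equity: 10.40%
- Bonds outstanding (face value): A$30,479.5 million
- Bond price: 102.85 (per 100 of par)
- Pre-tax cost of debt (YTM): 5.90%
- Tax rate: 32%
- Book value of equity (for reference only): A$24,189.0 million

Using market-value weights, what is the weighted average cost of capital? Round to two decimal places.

Market value of equity E = 85.5 × 363.37m = 31068.135m. Market value of debt D = 30479.5m × 102.85/100 = 31348.16575m.
Total capital V = 31068.135 + 31348.16575 = 62416.30075.
Equity: weight = 31068.135/62416.30075 = 0.4978; cost = 10.4%.
Bonds outstanding: weight = 31348.16575/62416.30075 = 0.5022; after-tax cost = 5.9% × (1 − 32%) = 4.0120%.
WACC = 0.4978 × 10.4000% + 0.5022 × 4.0120% = 7.1917%.

7.19%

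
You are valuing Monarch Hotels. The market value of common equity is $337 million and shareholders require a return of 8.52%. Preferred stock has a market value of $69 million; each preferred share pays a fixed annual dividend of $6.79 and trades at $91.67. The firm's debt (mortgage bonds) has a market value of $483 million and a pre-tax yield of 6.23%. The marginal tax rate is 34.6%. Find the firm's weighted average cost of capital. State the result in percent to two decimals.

Cost of preferred: Rp = 6.79 / 91.67 = 7.4070%.
Total capital V = 337 + 69 + 483 = 889.
Equity: weight = 337/889 = 0.3791; cost = 8.52%.
Preferred: weight = 69/889 = 0.0776; cost = 7.407%.
Mortgage bonds: weight = 483/889 = 0.5433; after-tax cost = 6.23% × (1 − 34.6%) = 4.0744%.
WACC = 0.3791 × 8.5200% + 0.0776 × 7.4070% + 0.5433 × 4.0744% = 6.0183%.

6.02%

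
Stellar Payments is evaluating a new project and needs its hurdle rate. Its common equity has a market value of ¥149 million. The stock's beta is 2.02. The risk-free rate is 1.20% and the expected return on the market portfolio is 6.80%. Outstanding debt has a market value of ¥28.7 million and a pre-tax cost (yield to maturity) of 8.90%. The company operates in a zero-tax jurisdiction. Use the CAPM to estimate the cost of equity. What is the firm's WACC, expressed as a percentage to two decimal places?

11.93%

Market risk premium = 6.8% − 1.2% = 5.6%.
Cost of equity via CAPM: Re = 1.2% + 2.02 × 5.6% = 12.5120%.
Total capital V = 149 + 28.7 = 177.7.
Equity: weight = 149/177.7 = 0.8385; cost = 12.512%.
Debt: weight = 28.7/177.7 = 0.1615; after-tax cost = 8.9% × (1 − 0%) = 8.9000%.
WACC = 0.8385 × 12.5120% + 0.1615 × 8.9000% = 11.9286%.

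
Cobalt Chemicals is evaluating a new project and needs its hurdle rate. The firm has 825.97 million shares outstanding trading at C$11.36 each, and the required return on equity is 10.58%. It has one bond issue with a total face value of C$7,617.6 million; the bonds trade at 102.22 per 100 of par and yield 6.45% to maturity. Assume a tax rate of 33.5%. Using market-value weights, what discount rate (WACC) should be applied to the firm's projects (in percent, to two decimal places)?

Market value of equity E = 11.36 × 825.97m = 9383.0192m. Market value of debt D = 7617.6m × 102.22/100 = 7786.71072m.
Total capital V = 9383.0192 + 7786.71072 = 17169.72992.
Equity: weight = 9383.0192/17169.72992 = 0.5465; cost = 10.58%.
Bonds outstanding: weight = 7786.71072/17169.72992 = 0.4535; after-tax cost = 6.45% × (1 − 33.5%) = 4.2893%.
WACC = 0.5465 × 10.5800% + 0.4535 × 4.2893% = 7.7271%.

7.73%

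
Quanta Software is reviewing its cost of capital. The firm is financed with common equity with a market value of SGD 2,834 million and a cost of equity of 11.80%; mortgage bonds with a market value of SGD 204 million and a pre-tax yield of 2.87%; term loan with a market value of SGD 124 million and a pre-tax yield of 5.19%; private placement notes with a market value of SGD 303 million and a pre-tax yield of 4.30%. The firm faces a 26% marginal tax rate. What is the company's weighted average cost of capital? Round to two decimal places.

10.19%

Total capital V = 2834 + 204 + 124 + 303 = 3465.
Equity: weight = 2834/3465 = 0.8179; cost = 11.8%.
Mortgage bonds: weight = 204/3465 = 0.0589; after-tax cost = 2.87% × (1 − 26%) = 2.1238%.
Term loan: weight = 124/3465 = 0.0358; after-tax cost = 5.19% × (1 − 26%) = 3.8406%.
Private placement notes: weight = 303/3465 = 0.0874; after-tax cost = 4.3% × (1 − 26%) = 3.1820%.
WACC = 0.8179 × 11.8000% + 0.0589 × 2.1238% + 0.0358 × 3.8406% + 0.0874 × 3.1820% = 10.1919%.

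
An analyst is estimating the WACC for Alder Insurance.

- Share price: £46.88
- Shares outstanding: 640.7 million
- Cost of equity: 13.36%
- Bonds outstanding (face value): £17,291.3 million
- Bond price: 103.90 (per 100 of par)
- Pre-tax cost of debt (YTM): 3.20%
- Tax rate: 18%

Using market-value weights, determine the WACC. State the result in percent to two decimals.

9.34%

Market value of equity E = 46.88 × 640.7m = 30036.016m. Market value of debt D = 17291.3m × 103.9/100 = 17965.6607m.
Total capital V = 30036.016 + 17965.6607 = 48001.6767.
Equity: weight = 30036.016/48001.6767 = 0.6257; cost = 13.36%.
Bonds outstanding: weight = 17965.6607/48001.6767 = 0.3743; after-tax cost = 3.2% × (1 − 18%) = 2.6240%.
WACC = 0.6257 × 13.3600% + 0.3743 × 2.6240% = 9.3418%.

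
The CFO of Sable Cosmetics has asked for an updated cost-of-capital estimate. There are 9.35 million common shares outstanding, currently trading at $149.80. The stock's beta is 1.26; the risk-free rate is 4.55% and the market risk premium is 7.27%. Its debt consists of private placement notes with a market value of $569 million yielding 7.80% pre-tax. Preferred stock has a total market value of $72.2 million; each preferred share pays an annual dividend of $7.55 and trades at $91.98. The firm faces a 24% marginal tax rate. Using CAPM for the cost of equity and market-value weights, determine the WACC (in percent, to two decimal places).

Cost of equity via CAPM: Re = 4.55% + 1.26 × 7.27% = 13.7102%.
Cost of preferred: Rp = 7.55 / 91.98 = 8.2083%.
Market value of equity E = 149.8 × 9.35m = 1400.63m.
Total capital V = 1400.63 + 72.2 + 569 = 2041.83.
Equity: weight = 1400.63/2041.83 = 0.6860; cost = 13.7102%.
Preferred: weight = 72.2/2041.83 = 0.0354; cost = 8.2083%.
Private placement notes: weight = 569/2041.83 = 0.2787; after-tax cost = 7.8% × (1 − 24%) = 5.9280%.
WACC = 0.6860 × 13.7102% + 0.0354 × 8.2083% + 0.2787 × 5.9280% = 11.3470%.

11.35%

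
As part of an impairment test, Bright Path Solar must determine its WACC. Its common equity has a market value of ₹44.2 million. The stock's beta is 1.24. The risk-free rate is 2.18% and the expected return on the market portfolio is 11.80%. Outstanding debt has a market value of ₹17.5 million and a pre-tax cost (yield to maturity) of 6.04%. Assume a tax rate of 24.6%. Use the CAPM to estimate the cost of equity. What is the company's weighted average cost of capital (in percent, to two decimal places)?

11.40%

Market risk premium = 11.8% − 2.18% = 9.62%.
Cost of equity via CAPM: Re = 2.18% + 1.24 × 9.62% = 14.1088%.
Total capital V = 44.2 + 17.5 = 61.7.
Equity: weight = 44.2/61.7 = 0.7164; cost = 14.1088%.
Debt: weight = 17.5/61.7 = 0.2836; after-tax cost = 6.04% × (1 − 24.6%) = 4.5542%.
WACC = 0.7164 × 14.1088% + 0.2836 × 4.5542% = 11.3988%.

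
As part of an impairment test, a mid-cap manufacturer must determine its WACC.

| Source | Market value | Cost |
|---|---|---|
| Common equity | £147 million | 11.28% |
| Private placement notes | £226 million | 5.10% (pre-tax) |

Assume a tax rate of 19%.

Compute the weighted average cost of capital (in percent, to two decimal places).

6.95%

Total capital V = 147 + 226 = 373.
Equity: weight = 147/373 = 0.3941; cost = 11.28%.
Private placement notes: weight = 226/373 = 0.6059; after-tax cost = 5.1% × (1 − 19%) = 4.1310%.
WACC = 0.3941 × 11.2800% + 0.6059 × 4.1310% = 6.9484%.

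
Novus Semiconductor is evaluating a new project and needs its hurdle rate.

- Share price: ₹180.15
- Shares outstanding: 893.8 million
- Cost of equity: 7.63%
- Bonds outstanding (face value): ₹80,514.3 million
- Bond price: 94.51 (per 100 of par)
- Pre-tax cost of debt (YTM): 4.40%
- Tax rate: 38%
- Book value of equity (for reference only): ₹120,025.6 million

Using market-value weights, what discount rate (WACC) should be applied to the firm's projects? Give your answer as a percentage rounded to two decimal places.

Market value of equity E = 180.15 × 893.8m = 161018.07m. Market value of debt D = 80514.3m × 94.51/100 = 76094.06493m.
Total capital V = 161018.07 + 76094.06493 = 237112.13493.
Equity: weight = 161018.07/237112.13493 = 0.6791; cost = 7.63%.
Bonds outstanding: weight = 76094.06493/237112.13493 = 0.3209; after-tax cost = 4.4% × (1 − 38%) = 2.7280%.
WACC = 0.6791 × 7.6300% + 0.3209 × 2.7280% = 6.0568%.

6.06%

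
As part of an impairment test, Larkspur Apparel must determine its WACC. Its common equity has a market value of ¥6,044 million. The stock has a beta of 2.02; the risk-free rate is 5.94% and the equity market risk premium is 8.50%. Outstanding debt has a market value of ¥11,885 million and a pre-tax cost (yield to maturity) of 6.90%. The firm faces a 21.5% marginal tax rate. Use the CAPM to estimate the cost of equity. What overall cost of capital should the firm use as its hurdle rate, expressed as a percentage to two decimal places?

11.38%

Cost of equity via CAPM: Re = 5.94% + 2.02 × 8.5% = 23.1100%.
Total capital V = 6044 + 11885 = 17929.
Equity: weight = 6044/17929 = 0.3371; cost = 23.11%.
Debt: weight = 11885/17929 = 0.6629; after-tax cost = 6.9% × (1 − 21.5%) = 5.4165%.
WACC = 0.3371 × 23.1100% + 0.6629 × 5.4165% = 11.3811%.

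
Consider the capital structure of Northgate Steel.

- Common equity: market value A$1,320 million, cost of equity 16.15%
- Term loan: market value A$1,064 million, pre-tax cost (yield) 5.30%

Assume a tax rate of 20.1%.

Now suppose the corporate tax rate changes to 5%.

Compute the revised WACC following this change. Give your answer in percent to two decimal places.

After the change:
Total capital V = 1320 + 1064 = 2384.
Equity: weight = 1320/2384 = 0.5537; cost = 16.15%.
Term loan: weight = 1064/2384 = 0.4463; after-tax cost = 5.3% × (1 − 5%) = 5.0350%.
WACC = 0.5537 × 16.1500% + 0.4463 × 5.0350% = 11.1893%.

11.19%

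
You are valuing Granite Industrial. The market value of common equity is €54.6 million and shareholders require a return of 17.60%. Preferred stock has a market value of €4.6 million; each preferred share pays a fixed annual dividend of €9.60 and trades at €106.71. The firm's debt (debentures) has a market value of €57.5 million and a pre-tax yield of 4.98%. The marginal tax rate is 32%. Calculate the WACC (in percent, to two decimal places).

Cost of preferred: Rp = 9.6 / 106.71 = 8.9963%.
Total capital V = 54.6 + 4.6 + 57.5 = 116.7.
Equity: weight = 54.6/116.7 = 0.4679; cost = 17.6%.
Preferred: weight = 4.6/116.7 = 0.0394; cost = 8.9963%.
Debentures: weight = 57.5/116.7 = 0.4927; after-tax cost = 4.98% × (1 − 32%) = 3.3864%.
WACC = 0.4679 × 17.6000% + 0.0394 × 8.9963% + 0.4927 × 3.3864% = 10.2576%.

10.26%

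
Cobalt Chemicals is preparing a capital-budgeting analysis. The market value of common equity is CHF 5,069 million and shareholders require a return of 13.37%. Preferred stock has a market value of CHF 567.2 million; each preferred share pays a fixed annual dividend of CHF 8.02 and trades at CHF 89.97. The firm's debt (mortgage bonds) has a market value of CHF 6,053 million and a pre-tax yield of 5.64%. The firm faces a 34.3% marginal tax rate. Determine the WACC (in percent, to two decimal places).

8.15%

Cost of preferred: Rp = 8.02 / 89.97 = 8.9141%.
Total capital V = 5069 + 567.2 + 6053 = 11689.2.
Equity: weight = 5069/11689.2 = 0.4336; cost = 13.37%.
Preferred: weight = 567.2/11689.2 = 0.0485; cost = 8.9141%.
Mortgage bonds: weight = 6053/11689.2 = 0.5178; after-tax cost = 5.64% × (1 − 34.3%) = 3.7055%.
WACC = 0.4336 × 13.3700% + 0.0485 × 8.9141% + 0.5178 × 3.7055% = 8.1492%.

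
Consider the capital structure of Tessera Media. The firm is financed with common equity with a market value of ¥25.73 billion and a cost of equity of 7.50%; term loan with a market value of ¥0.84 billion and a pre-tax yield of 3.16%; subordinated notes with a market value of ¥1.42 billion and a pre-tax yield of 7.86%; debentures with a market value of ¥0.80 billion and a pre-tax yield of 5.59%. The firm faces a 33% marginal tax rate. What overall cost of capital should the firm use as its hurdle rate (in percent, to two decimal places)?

7.13%

Total capital V = 25.73 + 0.84 + 1.42 + 0.8 = 28.79.
Equity: weight = 25.73/28.79 = 0.8937; cost = 7.5%.
Term loan: weight = 0.84/28.79 = 0.0292; after-tax cost = 3.16% × (1 − 33%) = 2.1172%.
Subordinated notes: weight = 1.42/28.79 = 0.0493; after-tax cost = 7.86% × (1 − 33%) = 5.2662%.
Debentures: weight = 0.8/28.79 = 0.0278; after-tax cost = 5.59% × (1 − 33%) = 3.7453%.
WACC = 0.8937 × 7.5000% + 0.0292 × 2.1172% + 0.0493 × 5.2662% + 0.0278 × 3.7453% = 7.1284%.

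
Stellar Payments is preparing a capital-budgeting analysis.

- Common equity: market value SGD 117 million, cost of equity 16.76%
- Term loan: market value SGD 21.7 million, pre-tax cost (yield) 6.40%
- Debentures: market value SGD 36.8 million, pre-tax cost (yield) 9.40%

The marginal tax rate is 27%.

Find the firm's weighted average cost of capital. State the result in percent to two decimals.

Total capital V = 117 + 21.7 + 36.8 = 175.5.
Equity: weight = 117/175.5 = 0.6667; cost = 16.76%.
Term loan: weight = 21.7/175.5 = 0.1236; after-tax cost = 6.4% × (1 − 27%) = 4.6720%.
Debentures: weight = 36.8/175.5 = 0.2097; after-tax cost = 9.4% × (1 − 27%) = 6.8620%.
WACC = 0.6667 × 16.7600% + 0.1236 × 4.6720% + 0.2097 × 6.8620% = 13.1899%.

13.19%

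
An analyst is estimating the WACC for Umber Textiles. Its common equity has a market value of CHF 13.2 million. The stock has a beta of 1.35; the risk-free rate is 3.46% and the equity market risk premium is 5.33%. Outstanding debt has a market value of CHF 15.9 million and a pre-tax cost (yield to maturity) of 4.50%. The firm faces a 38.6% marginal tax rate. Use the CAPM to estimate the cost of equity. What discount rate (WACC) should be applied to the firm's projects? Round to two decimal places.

6.34%

Cost of equity via CAPM: Re = 3.46% + 1.35 × 5.33% = 10.6555%.
Total capital V = 13.2 + 15.9 = 29.1.
Equity: weight = 13.2/29.1 = 0.4536; cost = 10.6555%.
Debt: weight = 15.9/29.1 = 0.5464; after-tax cost = 4.5% × (1 − 38.6%) = 2.7630%.
WACC = 0.4536 × 10.6555% + 0.5464 × 2.7630% = 6.3431%.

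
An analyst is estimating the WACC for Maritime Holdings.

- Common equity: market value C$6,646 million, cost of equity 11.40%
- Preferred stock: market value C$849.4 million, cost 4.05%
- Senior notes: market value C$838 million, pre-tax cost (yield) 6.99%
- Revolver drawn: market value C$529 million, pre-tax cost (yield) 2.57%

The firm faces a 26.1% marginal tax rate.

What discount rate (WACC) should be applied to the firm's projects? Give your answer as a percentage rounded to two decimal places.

9.54%

Total capital V = 6646 + 849.4 + 838 + 529 = 8862.4.
Equity: weight = 6646/8862.4 = 0.7499; cost = 11.4%.
Preferred: weight = 849.4/8862.4 = 0.0958; cost = 4.05%.
Senior notes: weight = 838/8862.4 = 0.0946; after-tax cost = 6.99% × (1 − 26.1%) = 5.1656%.
Revolver drawn: weight = 529/8862.4 = 0.0597; after-tax cost = 2.57% × (1 − 26.1%) = 1.8992%.
WACC = 0.7499 × 11.4000% + 0.0958 × 4.0500% + 0.0946 × 5.1656% + 0.0597 × 1.8992% = 9.5389%.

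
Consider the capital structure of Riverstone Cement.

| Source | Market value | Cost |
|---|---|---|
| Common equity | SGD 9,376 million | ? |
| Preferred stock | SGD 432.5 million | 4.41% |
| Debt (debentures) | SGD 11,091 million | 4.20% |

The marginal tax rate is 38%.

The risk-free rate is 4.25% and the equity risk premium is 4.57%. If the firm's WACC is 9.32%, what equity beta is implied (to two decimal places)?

2.90

Total capital V = 9376 + 432.5 + 11091 = 20899.5.
Equity weight = 9376/20899.5 = 0.4486.
Preferred weight = 432.5/20899.5 = 0.0207.
Debentures weight = 11091/20899.5 = 0.5307.
Debt contribution = 0.5307 × 4.2% × (1 − 38%) = 1.3819%.
Preferred contribution = 0.0207 × 4.41% = 0.0913%.
Required equity contribution = 9.32% − 1.4732% = 7.8468%  ⇒  Re = 17.4909%.
CAPM: 17.4909% = 4.25% + β × 4.57%  ⇒  β = 2.8974.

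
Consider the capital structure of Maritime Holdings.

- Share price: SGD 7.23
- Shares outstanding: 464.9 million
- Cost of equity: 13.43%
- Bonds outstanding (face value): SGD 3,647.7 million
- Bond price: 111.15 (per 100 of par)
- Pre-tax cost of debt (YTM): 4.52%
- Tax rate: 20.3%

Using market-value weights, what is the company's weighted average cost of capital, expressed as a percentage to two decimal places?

8.06%

Market value of equity E = 7.23 × 464.9m = 3361.227m. Market value of debt D = 3647.7m × 111.15/100 = 4054.41855m.
Total capital V = 3361.227 + 4054.41855 = 7415.64555.
Equity: weight = 3361.227/7415.64555 = 0.4533; cost = 13.43%.
Bonds outstanding: weight = 4054.41855/7415.64555 = 0.5467; after-tax cost = 4.52% × (1 − 20.3%) = 3.6024%.
WACC = 0.4533 × 13.4300% + 0.5467 × 3.6024% = 8.0569%.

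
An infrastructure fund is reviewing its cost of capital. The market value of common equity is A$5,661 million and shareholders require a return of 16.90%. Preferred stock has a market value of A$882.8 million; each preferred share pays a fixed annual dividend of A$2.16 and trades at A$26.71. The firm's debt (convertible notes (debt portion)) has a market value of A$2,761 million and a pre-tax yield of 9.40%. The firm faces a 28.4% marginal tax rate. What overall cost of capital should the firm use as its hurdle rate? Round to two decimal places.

13.05%

Cost of preferred: Rp = 2.16 / 26.71 = 8.0869%.
Total capital V = 5661 + 882.8 + 2761 = 9304.8.
Equity: weight = 5661/9304.8 = 0.6084; cost = 16.9%.
Preferred: weight = 882.8/9304.8 = 0.0949; cost = 8.0869%.
Convertible notes (debt portion): weight = 2761/9304.8 = 0.2967; after-tax cost = 9.4% × (1 − 28.4%) = 6.7304%.
WACC = 0.6084 × 16.9000% + 0.0949 × 8.0869% + 0.2967 × 6.7304% = 13.0462%.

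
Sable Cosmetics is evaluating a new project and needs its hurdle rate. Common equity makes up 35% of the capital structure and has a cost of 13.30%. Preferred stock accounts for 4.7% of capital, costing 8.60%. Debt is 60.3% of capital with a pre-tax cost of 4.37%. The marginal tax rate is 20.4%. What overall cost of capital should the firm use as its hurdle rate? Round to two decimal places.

After-tax cost of debt = 4.37% × (1 − 20.4%) = 3.4785%.
WACC = 0.350 × 13.3000% + 0.047 × 8.6000% + 0.603 × 3.4785% = 7.1567%.

7.16%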